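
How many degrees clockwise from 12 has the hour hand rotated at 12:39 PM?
The hour hand moves 30 degrees per hour and 0.5 degrees per minute.
At 12:39: (0) x 30 + 39 x 0.5 = 0 + 19.5 = 19.5 degrees

Final answer: 19.5 degrees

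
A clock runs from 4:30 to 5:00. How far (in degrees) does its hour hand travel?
The hour hand moves 0.5 degrees per minute.
Time elapsed: 5:00 - 4:30 = 30 minutes
Angular displacement: 30 x 0.5 = 15 degrees

Final answer: 15 degrees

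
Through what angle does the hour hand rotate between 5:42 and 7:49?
The hour hand moves 0.5 degrees per minute.
Time elapsed: 7:49 - 5:42 = 127 minutes
Angular displacement: 127 x 0.5 = 63.5 degrees

Final answer: 63.5 degrees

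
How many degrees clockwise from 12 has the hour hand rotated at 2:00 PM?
The hour hand moves 30 degrees per hour and 0.5 degrees per minute.
At 2:00: (2) x 30 + 0 x 0.5 = 60 + 0 = 60 degrees

Final answer: 60 degrees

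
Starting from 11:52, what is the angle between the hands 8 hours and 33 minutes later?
First find the time 8 hours and 33 minutes after 11:52.
Total minutes: 11 x 60 + 52 + 8 x 60 + 33 = 1225.
1225 mod 720 = 505 minutes = 8:25.
Now compute the angle at 8:25:
Hour hand: 8 x 30 + 25 x 0.5 = 252.5 degrees
Minute hand: 25 x 6 = 150 degrees
Difference: |252.5 - 150| = 102.5 degrees
The angle is 102.5 degrees

Final answer: 102.5 degrees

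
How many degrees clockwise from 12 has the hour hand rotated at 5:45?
The hour hand moves 30 degrees per hour and 0.5 degrees per minute.
At 5:45: (5) x 30 + 45 x 0.5 = 150 + 22.5 = 172.5 degrees

Final answer: 172.5 degrees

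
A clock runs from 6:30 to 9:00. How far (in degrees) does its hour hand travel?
The hour hand moves 0.5 degrees per minute.
Time elapsed: 9:00 - 6:30 = 150 minutes
Angular displacement: 150 x 0.5 = 75 degrees

Final answer: 75 degrees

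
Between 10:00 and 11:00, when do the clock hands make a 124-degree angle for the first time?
At t minutes past 10:00, the hour hand is at 30 x 10 + 0.5t degrees and the minute hand is at 6t degrees.
The smaller angle between them is 124 degrees when |30H - 5.5t| = 124 or |30H - 5.5t| = 236.
With H = 10, solve 30 x 10 - 5.5t = +/- target for each target:
  t = (30 x 10 - 124) / 5.5 = 32
  t = (30 x 10 + 124) / 5.5 = 77.09 (outside (0, 60))
  t = (30 x 10 - 236) / 5.5 = 11.64
  t = (30 x 10 + 236) / 5.5 = 97.45 (outside (0, 60))
Valid solutions in (0, 60): {11.64, 32} minutes.
The first occurrence is t = 11.64 minutes.
The hands form a 124-degree angle at 11.64 minutes past 10:00.

Final answer: 11.64 minutes past 10:00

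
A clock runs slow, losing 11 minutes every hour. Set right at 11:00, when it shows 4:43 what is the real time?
For every 60 true minutes, the faulty clock advances 49 minutes, so 1 faulty-clock minute corresponds to 60/49 true minutes.
From 11:00 to 4:43 on the faulty dial is 343 minutes.
True elapsed: 343 x 60/49 = 420 minutes = 7 hours.
True time: 11:00 + 7 hours = 6:00.

Final answer: 6:00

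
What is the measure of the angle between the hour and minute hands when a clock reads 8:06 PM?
Hour hand position: 8 x 30 + 6 x 0.5 = 243 degrees
Minute hand position: 6 x 6 = 36 degrees
Difference: |243 - 36| = 207 degrees
Since 207 > 180, the smaller angle is 360 - 207 = 153 degrees

Final answer: 153 degrees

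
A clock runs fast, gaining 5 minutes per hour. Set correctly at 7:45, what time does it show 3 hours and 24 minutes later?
For every 60 true minutes, the faulty clock advances 60 + 5 = 65 minutes.
True elapsed: 3 hours and 24 minutes = 204 minutes.
Faulty clock advances: 204 x 65/60 = 221 minutes (drift: 17 minutes ahead).
Shown time: 7:45 + 221 minutes = 11:26.

Final answer: 11:26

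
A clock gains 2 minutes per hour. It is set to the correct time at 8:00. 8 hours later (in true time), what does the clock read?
For every 60 true minutes, the faulty clock advances 60 + 2 = 62 minutes.
True elapsed: 8 hours = 480 minutes.
Faulty clock advances: 480 x 62/60 = 496 minutes (drift: 16 minutes ahead).
Shown time: 8:00 + 496 minutes = 4:16.

Final answer: 4:16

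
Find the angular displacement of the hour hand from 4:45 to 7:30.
The hour hand moves 0.5 degrees per minute.
Time elapsed: 7:30 - 4:45 = 165 minutes
Angular displacement: 165 x 0.5 = 82.5 degrees

Final answer: 82.5 degrees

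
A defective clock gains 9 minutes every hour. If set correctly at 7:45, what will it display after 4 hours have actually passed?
For every 60 true minutes, the faulty clock advances 60 + 9 = 69 minutes.
True elapsed: 4 hours = 240 minutes.
Faulty clock advances: 240 x 69/60 = 276 minutes (drift: 36 minutes ahead).
Shown time: 7:45 + 276 minutes = 12:21.

Final answer: 12:21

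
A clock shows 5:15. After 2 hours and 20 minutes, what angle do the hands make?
First find the time 2 hours and 20 minutes after 5:15.
Total minutes: 5 x 60 + 15 + 2 x 60 + 20 = 455.
455 mod 720 = 455 minutes = 7:35.
Now compute the angle at 7:35:
Hour hand: 7 x 30 + 35 x 0.5 = 227.5 degrees
Minute hand: 35 x 6 = 210 degrees
Difference: |227.5 - 210| = 17.5 degrees
The angle is 17.5 degrees

Final answer: 17.5 degrees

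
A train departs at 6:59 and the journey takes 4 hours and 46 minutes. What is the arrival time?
Starting time: 6:59
Adding 46 minutes to 59 minutes: 59 + 46 = 105 minutes = 1 hour and 45 minutes
Adding 4 hours: 6 + 4 + 1 (carry) = 11
Final time: 11:45

Final answer: 11:45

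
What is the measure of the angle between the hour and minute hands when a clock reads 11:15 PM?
Hour hand position: 11 x 30 + 15 x 0.5 = 337.5 degrees
Minute hand position: 15 x 6 = 90 degrees
Difference: |337.5 - 90| = 247.5 degrees
Since 247.5 > 180, the smaller angle is 360 - 247.5 = 112.5 degrees

Final answer: 112.5 degrees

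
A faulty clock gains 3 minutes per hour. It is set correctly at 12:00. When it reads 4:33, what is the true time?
For every 60 true minutes, the faulty clock advances 63 minutes, so 1 faulty-clock minute corresponds to 60/63 true minutes.
From 12:00 to 4:33 on the faulty dial is 273 minutes.
True elapsed: 273 x 60/63 = 260 minutes = 4 hours and 20 minutes.
True time: 12:00 + 4 hours and 20 minutes = 4:20.

Final answer: 4:20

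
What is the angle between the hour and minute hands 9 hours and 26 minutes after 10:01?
First find the time 9 hours and 26 minutes after 10:01.
Total minutes: 10 x 60 + 1 + 9 x 60 + 26 = 1167.
1167 mod 720 = 447 minutes = 7:27.
Now compute the angle at 7:27:
Hour hand: 7 x 30 + 27 x 0.5 = 223.5 degrees
Minute hand: 27 x 6 = 162 degrees
Difference: |223.5 - 162| = 61.5 degrees
The angle is 61.5 degrees

Final answer: 61.5 degrees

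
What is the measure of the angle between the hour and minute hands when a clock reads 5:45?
Hour hand position: 5 x 30 + 45 x 0.5 = 172.5 degrees
Minute hand position: 45 x 6 = 270 degrees
Difference: |172.5 - 270| = 97.5 degrees
The angle between the hands is 97.5 degrees

Final answer: 97.5 degrees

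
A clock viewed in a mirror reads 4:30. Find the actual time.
Reflection across the vertical (12-6) axis maps a hand at angle A degrees to (360 - A) degrees, which sends a reading of T minutes past 12:00 to (720 - T) minutes past 12:00.
Mirror reads 4:30 = 270 minutes past 12:00.
Actual time: (720 - 270) mod 720 = 450 minutes = 7:30.

Final answer: 7:30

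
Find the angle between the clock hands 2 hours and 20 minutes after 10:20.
First find the time 2 hours and 20 minutes after 10:20.
Total minutes: 10 x 60 + 20 + 2 x 60 + 20 = 760.
760 mod 720 = 40 minutes = 12:40.
Now compute the angle at 12:40:
Hour hand: 0 x 30 + 40 x 0.5 = 20 degrees
Minute hand: 40 x 6 = 240 degrees
Difference: |20 - 240| = 220 degrees
Smaller angle: 360 - 220 = 140 degrees

Final answer: 140 degrees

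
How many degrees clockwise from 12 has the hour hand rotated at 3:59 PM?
The hour hand moves 30 degrees per hour and 0.5 degrees per minute.
At 3:59: (3) x 30 + 59 x 0.5 = 90 + 29.5 = 119.5 degrees

Final answer: 119.5 degrees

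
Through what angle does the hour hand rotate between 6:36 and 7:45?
The hour hand moves 0.5 degrees per minute.
Time elapsed: 7:45 - 6:36 = 69 minutes
Angular displacement: 69 x 0.5 = 34.5 degrees

Final answer: 34.5 degrees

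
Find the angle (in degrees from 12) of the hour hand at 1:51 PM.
The hour hand moves 30 degrees per hour and 0.5 degrees per minute.
At 1:51: (1) x 30 + 51 x 0.5 = 30 + 25.5 = 55.5 degrees

Final answer: 55.5 degrees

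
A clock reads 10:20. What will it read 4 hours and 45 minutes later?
Starting time: 10:20
Adding 45 minutes to 20 minutes: 20 + 45 = 65 minutes = 1 hour and 5 minutes
Adding 4 hours: 10 + 4 + 1 (carry) = 15 - 12 = 3
Final time: 3:05

Final answer: 3:05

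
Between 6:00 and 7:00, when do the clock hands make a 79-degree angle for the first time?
At t minutes past 6:00, the hour hand is at 30 x 6 + 0.5t degrees and the minute hand is at 6t degrees.
The smaller angle between them is 79 degrees when |30H - 5.5t| = 79 or |30H - 5.5t| = 281.
With H = 6, solve 30 x 6 - 5.5t = +/- target for each target:
  t = (30 x 6 - 79) / 5.5 = 18.36
  t = (30 x 6 + 79) / 5.5 = 47.09
  t = (30 x 6 - 281) / 5.5 = -18.36 (outside (0, 60))
  t = (30 x 6 + 281) / 5.5 = 83.82 (outside (0, 60))
Valid solutions in (0, 60): {18.36, 47.09} minutes.
The first occurrence is t = 18.36 minutes.
The hands form a 79-degree angle at 18.36 minutes past 6:00.

Final answer: 18.36 minutes past 6:00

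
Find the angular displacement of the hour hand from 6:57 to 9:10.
The hour hand moves 0.5 degrees per minute.
Time elapsed: 9:10 - 6:57 = 133 minutes
Angular displacement: 133 x 0.5 = 66.5 degrees

Final answer: 66.5 degrees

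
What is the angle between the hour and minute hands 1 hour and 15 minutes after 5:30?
First find the time 1 hour and 15 minutes after 5:30.
Total minutes: 5 x 60 + 30 + 1 x 60 + 15 = 405.
405 mod 720 = 405 minutes = 6:45.
Now compute the angle at 6:45:
Hour hand: 6 x 30 + 45 x 0.5 = 202.5 degrees
Minute hand: 45 x 6 = 270 degrees
Difference: |202.5 - 270| = 67.5 degrees
The angle is 67.5 degrees

Final answer: 67.5 degrees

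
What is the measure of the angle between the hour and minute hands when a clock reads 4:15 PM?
Hour hand position: 4 x 30 + 15 x 0.5 = 127.5 degrees
Minute hand position: 15 x 6 = 90 degrees
Difference: |127.5 - 90| = 37.5 degrees
The angle between the hands is 37.5 degrees

Final answer: 37.5 degrees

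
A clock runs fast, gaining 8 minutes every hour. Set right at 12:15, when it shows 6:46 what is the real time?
For every 60 true minutes, the faulty clock advances 68 minutes, so 1 faulty-clock minute corresponds to 60/68 true minutes.
From 12:15 to 6:46 on the faulty dial is 391 minutes.
True elapsed: 391 x 60/68 = 345 minutes = 5 hours and 45 minutes.
True time: 12:15 + 5 hours and 45 minutes = 6:00.

Final answer: 6:00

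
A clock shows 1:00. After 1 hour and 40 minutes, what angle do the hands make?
First find the time 1 hour and 40 minutes after 1:00.
Total minutes: 1 x 60 + 0 + 1 x 60 + 40 = 160.
160 mod 720 = 160 minutes = 2:40.
Now compute the angle at 2:40:
Hour hand: 2 x 30 + 40 x 0.5 = 80 degrees
Minute hand: 40 x 6 = 240 degrees
Difference: |80 - 240| = 160 degrees
The angle is 160 degrees

Final answer: 160 degrees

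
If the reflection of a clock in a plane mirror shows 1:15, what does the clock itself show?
Reflection across the vertical (12-6) axis maps a hand at angle A degrees to (360 - A) degrees, which sends a reading of T minutes past 12:00 to (720 - T) minutes past 12:00.
Mirror reads 1:15 = 75 minutes past 12:00.
Actual time: (720 - 75) mod 720 = 645 minutes = 10:45.

Final answer: 10:45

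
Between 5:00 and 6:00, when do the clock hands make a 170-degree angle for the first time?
At t minutes past 5:00, the hour hand is at 30 x 5 + 0.5t degrees and the minute hand is at 6t degrees.
The smaller angle between them is 170 degrees when |30H - 5.5t| = 170 or |30H - 5.5t| = 190.
With H = 5, solve 30 x 5 - 5.5t = +/- target for each target:
  t = (30 x 5 - 170) / 5.5 = -3.64 (outside (0, 60))
  t = (30 x 5 + 170) / 5.5 = 58.18
  t = (30 x 5 - 190) / 5.5 = -7.27 (outside (0, 60))
  t = (30 x 5 + 190) / 5.5 = 61.82 (outside (0, 60))
Valid solutions in (0, 60): {58.18} minutes.
The first occurrence is t = 58.18 minutes.
The hands form a 170-degree angle at 58.18 minutes past 5:00.

Final answer: 58.18 minutes past 5:00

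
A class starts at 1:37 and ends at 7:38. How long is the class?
From 1:37 to 7:38:
(7 x 60 + 38) - (1 x 60 + 37) = 458 - 97 = 361 minutes
= 6 hours and 1 minute

Final answer: 6 hours and 1 minute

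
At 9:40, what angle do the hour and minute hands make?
Hour hand position: 9 x 30 + 40 x 0.5 = 290 degrees
Minute hand position: 40 x 6 = 240 degrees
Difference: |290 - 240| = 50 degrees
The angle between the hands is 50 degrees

Final answer: 50 degrees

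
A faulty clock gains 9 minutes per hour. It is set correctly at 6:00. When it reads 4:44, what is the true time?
For every 60 true minutes, the faulty clock advances 69 minutes, so 1 faulty-clock minute corresponds to 60/69 true minutes.
From 6:00 to 4:44 on the faulty dial is 644 minutes.
True elapsed: 644 x 60/69 = 560 minutes = 9 hours and 20 minutes.
True time: 6:00 + 9 hours and 20 minutes = 3:20.

Final answer: 3:20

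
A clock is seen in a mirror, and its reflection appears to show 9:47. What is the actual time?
Reflection across the vertical (12-6) axis maps a hand at angle A degrees to (360 - A) degrees, which sends a reading of T minutes past 12:00 to (720 - T) minutes past 12:00.
Mirror reads 9:47 = 587 minutes past 12:00.
Actual time: (720 - 587) mod 720 = 133 minutes = 2:13.

Final answer: 2:13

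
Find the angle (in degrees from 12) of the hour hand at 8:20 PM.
The hour hand moves 30 degrees per hour and 0.5 degrees per minute.
At 8:20: (8) x 30 + 20 x 0.5 = 240 + 10 = 250 degrees

Final answer: 250 degrees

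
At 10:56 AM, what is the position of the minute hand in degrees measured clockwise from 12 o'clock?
The minute hand moves 6 degrees per minute.
At 10:56: 56 x 6 = 336 degrees

Final answer: 336 degrees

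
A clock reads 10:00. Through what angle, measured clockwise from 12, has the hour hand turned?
The hour hand moves 30 degrees per hour and 0.5 degrees per minute.
At 10:00: (10) x 30 + 0 x 0.5 = 300 + 0 = 300 degrees

Final answer: 300 degrees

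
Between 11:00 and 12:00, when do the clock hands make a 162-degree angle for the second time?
At t minutes past 11:00, the hour hand is at 30 x 11 + 0.5t degrees and the minute hand is at 6t degrees.
The smaller angle between them is 162 degrees when |30H - 5.5t| = 162 or |30H - 5.5t| = 198.
With H = 11, solve 30 x 11 - 5.5t = +/- target for each target:
  t = (30 x 11 - 162) / 5.5 = 30.55
  t = (30 x 11 + 162) / 5.5 = 89.45 (outside (0, 60))
  t = (30 x 11 - 198) / 5.5 = 24
  t = (30 x 11 + 198) / 5.5 = 96 (outside (0, 60))
Valid solutions in (0, 60): {24, 30.55} minutes.
The second occurrence is t = 30.55 minutes.
The hands form a 162-degree angle at 30.55 minutes past 11:00.

Final answer: 30.55 minutes past 11:00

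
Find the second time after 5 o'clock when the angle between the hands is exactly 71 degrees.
At t minutes past 5:00, the hour hand is at 30 x 5 + 0.5t degrees and the minute hand is at 6t degrees.
The smaller angle between them is 71 degrees when |30H - 5.5t| = 71 or |30H - 5.5t| = 289.
With H = 5, solve 30 x 5 - 5.5t = +/- target for each target:
  t = (30 x 5 - 71) / 5.5 = 14.36
  t = (30 x 5 + 71) / 5.5 = 40.18
  t = (30 x 5 - 289) / 5.5 = -25.27 (outside (0, 60))
  t = (30 x 5 + 289) / 5.5 = 79.82 (outside (0, 60))
Valid solutions in (0, 60): {14.36, 40.18} minutes.
The second occurrence is t = 40.18 minutes.
The hands form a 71-degree angle at 40.18 minutes past 5:00.

Final answer: 40.18 minutes past 5:00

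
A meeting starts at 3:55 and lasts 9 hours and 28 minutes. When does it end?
Starting time: 3:55
Adding 28 minutes to 55 minutes: 55 + 28 = 83 minutes = 1 hour and 23 minutes
Adding 9 hours: 3 + 9 + 1 (carry) = 13 - 12 = 1
Final time: 1:23

Final answer: 1:23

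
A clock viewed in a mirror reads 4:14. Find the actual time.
Reflection across the vertical (12-6) axis maps a hand at angle A degrees to (360 - A) degrees, which sends a reading of T minutes past 12:00 to (720 - T) minutes past 12:00.
Mirror reads 4:14 = 254 minutes past 12:00.
Actual time: (720 - 254) mod 720 = 466 minutes = 7:46.

Final answer: 7:46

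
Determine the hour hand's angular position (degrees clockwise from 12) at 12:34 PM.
The hour hand moves 30 degrees per hour and 0.5 degrees per minute.
At 12:34: (0) x 30 + 34 x 0.5 = 0 + 17 = 17 degrees

Final answer: 17 degrees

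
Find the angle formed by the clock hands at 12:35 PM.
Hour hand position: 0 x 30 + 35 x 0.5 = 17.5 degrees
Minute hand position: 35 x 6 = 210 degrees
Difference: |17.5 - 210| = 192.5 degrees
Since 192.5 > 180, the smaller angle is 360 - 192.5 = 167.5 degrees

Final answer: 167.5 degrees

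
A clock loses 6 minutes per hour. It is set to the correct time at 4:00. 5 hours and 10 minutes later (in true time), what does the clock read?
For every 60 true minutes, the faulty clock advances 60 - 6 = 54 minutes.
True elapsed: 5 hours and 10 minutes = 310 minutes.
Faulty clock advances: 310 x 54/60 = 279 minutes (drift: 31 minutes behind).
Shown time: 4:00 + 279 minutes = 8:39.

Final answer: 8:39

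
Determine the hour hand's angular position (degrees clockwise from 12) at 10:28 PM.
The hour hand moves 30 degrees per hour and 0.5 degrees per minute.
At 10:28: (10) x 30 + 28 x 0.5 = 300 + 14 = 314 degrees

Final answer: 314 degrees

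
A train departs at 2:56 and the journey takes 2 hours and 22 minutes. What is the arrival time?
Starting time: 2:56
Adding 22 minutes to 56 minutes: 56 + 22 = 78 minutes = 1 hour and 18 minutes
Adding 2 hours: 2 + 2 + 1 (carry) = 5
Final time: 5:18

Final answer: 5:18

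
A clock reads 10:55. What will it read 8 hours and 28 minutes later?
Starting time: 10:55
Adding 28 minutes to 55 minutes: 55 + 28 = 83 minutes = 1 hour and 23 minutes
Adding 8 hours: 10 + 8 + 1 (carry) = 19 - 12 = 7
Final time: 7:23

Final answer: 7:23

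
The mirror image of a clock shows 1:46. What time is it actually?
Reflection across the vertical (12-6) axis maps a hand at angle A degrees to (360 - A) degrees, which sends a reading of T minutes past 12:00 to (720 - T) minutes past 12:00.
Mirror reads 1:46 = 106 minutes past 12:00.
Actual time: (720 - 106) mod 720 = 614 minutes = 10:14.

Final answer: 10:14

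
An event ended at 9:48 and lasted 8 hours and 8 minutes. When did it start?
Starting time: 9:48 = 588 total minutes past 12:00
Subtracting: 8 hours and 8 minutes = 488 minutes
588 - 488 = 100 minutes
= 1 hour and 40 minutes past 12:00 = 1:40

Final answer: 1:40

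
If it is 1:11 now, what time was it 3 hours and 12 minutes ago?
Starting time: 1:11 = 71 total minutes past 12:00
Subtracting: 3 hours and 12 minutes = 192 minutes
71 - 192 = -121 (negative, add 12 hours = 720) = 599 minutes
= 9 hours and 59 minutes past 12:00 = 9:59

Final answer: 9:59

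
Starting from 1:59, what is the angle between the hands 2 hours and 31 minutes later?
First find the time 2 hours and 31 minutes after 1:59.
Total minutes: 1 x 60 + 59 + 2 x 60 + 31 = 270.
270 mod 720 = 270 minutes = 4:30.
Now compute the angle at 4:30:
Hour hand: 4 x 30 + 30 x 0.5 = 135 degrees
Minute hand: 30 x 6 = 180 degrees
Difference: |135 - 180| = 45 degrees
The angle is 45 degrees

Final answer: 45 degrees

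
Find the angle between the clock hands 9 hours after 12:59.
First find the time 9 hours after 12:59.
Total minutes: 12 x 60 + 59 + 9 x 60 + 0 = 1319.
1319 mod 720 = 599 minutes = 9:59.
Now compute the angle at 9:59:
Hour hand: 9 x 30 + 59 x 0.5 = 299.5 degrees
Minute hand: 59 x 6 = 354 degrees
Difference: |299.5 - 354| = 54.5 degrees
The angle is 54.5 degrees

Final answer: 54.5 degrees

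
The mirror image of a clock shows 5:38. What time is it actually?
Reflection across the vertical (12-6) axis maps a hand at angle A degrees to (360 - A) degrees, which sends a reading of T minutes past 12:00 to (720 - T) minutes past 12:00.
Mirror reads 5:38 = 338 minutes past 12:00.
Actual time: (720 - 338) mod 720 = 382 minutes = 6:22.

Final answer: 6:22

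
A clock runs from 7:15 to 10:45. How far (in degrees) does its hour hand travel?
The hour hand moves 0.5 degrees per minute.
Time elapsed: 10:45 - 7:15 = 210 minutes
Angular displacement: 210 x 0.5 = 105 degrees

Final answer: 105 degrees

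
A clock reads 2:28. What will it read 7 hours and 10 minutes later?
Starting time: 2:28
Adding 10 minutes to 28 minutes: 28 + 10 = 38 minutes
Adding 7 hours: 2 + 7 = 9
Final time: 9:38

Final answer: 9:38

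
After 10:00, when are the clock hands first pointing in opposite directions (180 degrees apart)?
For hands to be 180 degrees apart: |30H - 5.5t| = 180
With H = 10: t = (30 x 10 + 180)/5.5 = 87.27 or t = (30 x 10 - 180)/5.5 = 21.82
First valid solution (0 < t < 60): t = 21.82 minutes
The hands are opposite at 21.82 minutes past 10:00.

Final answer: 21.82 minutes past 10:00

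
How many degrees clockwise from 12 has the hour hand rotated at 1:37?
The hour hand moves 30 degrees per hour and 0.5 degrees per minute.
At 1:37: (1) x 30 + 37 x 0.5 = 30 + 18.5 = 48.5 degrees

Final answer: 48.5 degrees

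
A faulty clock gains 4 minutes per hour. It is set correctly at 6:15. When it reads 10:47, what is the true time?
For every 60 true minutes, the faulty clock advances 64 minutes, so 1 faulty-clock minute corresponds to 60/64 true minutes.
From 6:15 to 10:47 on the faulty dial is 272 minutes.
True elapsed: 272 x 60/64 = 255 minutes = 4 hours and 15 minutes.
True time: 6:15 + 4 hours and 15 minutes = 10:30.

Final answer: 10:30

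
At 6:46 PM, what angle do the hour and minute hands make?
Hour hand position: 6 x 30 + 46 x 0.5 = 203 degrees
Minute hand position: 46 x 6 = 276 degrees
Difference: |203 - 276| = 73 degrees
The angle between the hands is 73 degrees

Final answer: 73 degrees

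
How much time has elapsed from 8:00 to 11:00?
From 8:00 to 11:00:
(11 x 60 + 0) - (8 x 60 + 0) = 660 - 480 = 180 minutes
= 3 hours

Final answer: 3 hours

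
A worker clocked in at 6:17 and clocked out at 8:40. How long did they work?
From 6:17 to 8:40:
(8 x 60 + 40) - (6 x 60 + 17) = 520 - 377 = 143 minutes
= 2 hours and 23 minutes

Final answer: 2 hours and 23 minutes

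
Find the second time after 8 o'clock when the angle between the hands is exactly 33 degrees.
At t minutes past 8:00, the hour hand is at 30 x 8 + 0.5t degrees and the minute hand is at 6t degrees.
The smaller angle between them is 33 degrees when |30H - 5.5t| = 33 or |30H - 5.5t| = 327.
With H = 8, solve 30 x 8 - 5.5t = +/- target for each target:
  t = (30 x 8 - 33) / 5.5 = 37.64
  t = (30 x 8 + 33) / 5.5 = 49.64
  t = (30 x 8 - 327) / 5.5 = -15.82 (outside (0, 60))
  t = (30 x 8 + 327) / 5.5 = 103.09 (outside (0, 60))
Valid solutions in (0, 60): {37.64, 49.64} minutes.
The second occurrence is t = 49.64 minutes.
The hands form a 33-degree angle at 49.64 minutes past 8:00.

Final answer: 49.64 minutes past 8:00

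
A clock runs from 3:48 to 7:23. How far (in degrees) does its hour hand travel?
The hour hand moves 0.5 degrees per minute.
Time elapsed: 7:23 - 3:48 = 215 minutes
Angular displacement: 215 x 0.5 = 107.5 degrees

Final answer: 107.5 degrees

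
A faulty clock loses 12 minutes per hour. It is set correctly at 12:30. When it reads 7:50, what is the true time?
For every 60 true minutes, the faulty clock advances 48 minutes, so 1 faulty-clock minute corresponds to 60/48 true minutes.
From 12:30 to 7:50 on the faulty dial is 440 minutes.
True elapsed: 440 x 60/48 = 550 minutes = 9 hours and 10 minutes.
True time: 12:30 + 9 hours and 10 minutes = 9:40.

Final answer: 9:40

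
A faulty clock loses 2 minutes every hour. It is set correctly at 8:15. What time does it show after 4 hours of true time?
For every 60 true minutes, the faulty clock advances 60 - 2 = 58 minutes.
True elapsed: 4 hours = 240 minutes.
Faulty clock advances: 240 x 58/60 = 232 minutes (drift: 8 minutes behind).
Shown time: 8:15 + 232 minutes = 12:07.

Final answer: 12:07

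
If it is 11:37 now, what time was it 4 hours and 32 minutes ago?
Starting time: 11:37 = 697 total minutes past 12:00
Subtracting: 4 hours and 32 minutes = 272 minutes
697 - 272 = 425 minutes
= 7 hours and 5 minutes past 12:00 = 7:05

Final answer: 7:05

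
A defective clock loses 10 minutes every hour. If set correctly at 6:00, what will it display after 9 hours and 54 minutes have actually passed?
For every 60 true minutes, the faulty clock advances 60 - 10 = 50 minutes.
True elapsed: 9 hours and 54 minutes = 594 minutes.
Faulty clock advances: 594 x 50/60 = 495 minutes (drift: 99 minutes behind).
Shown time: 6:00 + 495 minutes = 2:15.

Final answer: 2:15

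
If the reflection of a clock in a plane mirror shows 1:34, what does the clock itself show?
Reflection across the vertical (12-6) axis maps a hand at angle A degrees to (360 - A) degrees, which sends a reading of T minutes past 12:00 to (720 - T) minutes past 12:00.
Mirror reads 1:34 = 94 minutes past 12:00.
Actual time: (720 - 94) mod 720 = 626 minutes = 10:26.

Final answer: 10:26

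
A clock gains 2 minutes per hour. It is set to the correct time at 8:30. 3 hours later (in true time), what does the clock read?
For every 60 true minutes, the faulty clock advances 60 + 2 = 62 minutes.
True elapsed: 3 hours = 180 minutes.
Faulty clock advances: 180 x 62/60 = 186 minutes (drift: 6 minutes ahead).
Shown time: 8:30 + 186 minutes = 11:36.

Final answer: 11:36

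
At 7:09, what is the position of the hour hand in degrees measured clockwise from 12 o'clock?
The hour hand moves 30 degrees per hour and 0.5 degrees per minute.
At 7:09: (7) x 30 + 9 x 0.5 = 210 + 4.5 = 214.5 degrees

Final answer: 214.5 degrees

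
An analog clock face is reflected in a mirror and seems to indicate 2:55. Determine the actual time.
Reflection across the vertical (12-6) axis maps a hand at angle A degrees to (360 - A) degrees, which sends a reading of T minutes past 12:00 to (720 - T) minutes past 12:00.
Mirror reads 2:55 = 175 minutes past 12:00.
Actual time: (720 - 175) mod 720 = 545 minutes = 9:05.

Final answer: 9:05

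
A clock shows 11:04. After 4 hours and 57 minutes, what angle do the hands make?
First find the time 4 hours and 57 minutes after 11:04.
Total minutes: 11 x 60 + 4 + 4 x 60 + 57 = 961.
961 mod 720 = 241 minutes = 4:01.
Now compute the angle at 4:01:
Hour hand: 4 x 30 + 1 x 0.5 = 120.5 degrees
Minute hand: 1 x 6 = 6 degrees
Difference: |120.5 - 6| = 114.5 degrees
The angle is 114.5 degrees

Final answer: 114.5 degrees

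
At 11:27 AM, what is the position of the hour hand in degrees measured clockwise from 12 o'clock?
The hour hand moves 30 degrees per hour and 0.5 degrees per minute.
At 11:27: (11) x 30 + 27 x 0.5 = 330 + 13.5 = 343.5 degrees

Final answer: 343.5 degrees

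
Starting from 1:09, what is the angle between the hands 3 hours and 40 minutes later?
First find the time 3 hours and 40 minutes after 1:09.
Total minutes: 1 x 60 + 9 + 3 x 60 + 40 = 289.
289 mod 720 = 289 minutes = 4:49.
Now compute the angle at 4:49:
Hour hand: 4 x 30 + 49 x 0.5 = 144.5 degrees
Minute hand: 49 x 6 = 294 degrees
Difference: |144.5 - 294| = 149.5 degrees
The angle is 149.5 degrees

Final answer: 149.5 degrees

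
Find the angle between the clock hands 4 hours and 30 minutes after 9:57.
First find the time 4 hours and 30 minutes after 9:57.
Total minutes: 9 x 60 + 57 + 4 x 60 + 30 = 867.
867 mod 720 = 147 minutes = 2:27.
Now compute the angle at 2:27:
Hour hand: 2 x 30 + 27 x 0.5 = 73.5 degrees
Minute hand: 27 x 6 = 162 degrees
Difference: |73.5 - 162| = 88.5 degrees
The angle is 88.5 degrees

Final answer: 88.5 degrees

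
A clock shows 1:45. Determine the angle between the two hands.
Hour hand position: 1 x 30 + 45 x 0.5 = 52.5 degrees
Minute hand position: 45 x 6 = 270 degrees
Difference: |52.5 - 270| = 217.5 degrees
Since 217.5 > 180, the smaller angle is 360 - 217.5 = 142.5 degrees

Final answer: 142.5 degrees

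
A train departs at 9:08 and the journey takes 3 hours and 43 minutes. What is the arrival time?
Starting time: 9:08
Adding 43 minutes to 8 minutes: 8 + 43 = 51 minutes
Adding 3 hours: 9 + 3 = 12
Final time: 12:51

Final answer: 12:51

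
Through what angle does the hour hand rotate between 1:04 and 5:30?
The hour hand moves 0.5 degrees per minute.
Time elapsed: 5:30 - 1:04 = 266 minutes
Angular displacement: 266 x 0.5 = 133 degrees

Final answer: 133 degrees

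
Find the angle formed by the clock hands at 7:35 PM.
Hour hand position: 7 x 30 + 35 x 0.5 = 227.5 degrees
Minute hand position: 35 x 6 = 210 degrees
Difference: |227.5 - 210| = 17.5 degrees
The angle between the hands is 17.5 degrees

Final answer: 17.5 degrees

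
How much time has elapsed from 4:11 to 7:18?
From 4:11 to 7:18:
(7 x 60 + 18) - (4 x 60 + 11) = 438 - 251 = 187 minutes
= 3 hours and 7 minutes

Final answer: 3 hours and 7 minutes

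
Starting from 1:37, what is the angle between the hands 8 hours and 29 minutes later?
First find the time 8 hours and 29 minutes after 1:37.
Total minutes: 1 x 60 + 37 + 8 x 60 + 29 = 606.
606 mod 720 = 606 minutes = 10:06.
Now compute the angle at 10:06:
Hour hand: 10 x 30 + 6 x 0.5 = 303 degrees
Minute hand: 6 x 6 = 36 degrees
Difference: |303 - 36| = 267 degrees
Smaller angle: 360 - 267 = 93 degrees

Final answer: 93 degrees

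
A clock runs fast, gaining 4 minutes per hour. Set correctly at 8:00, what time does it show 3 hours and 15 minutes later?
For every 60 true minutes, the faulty clock advances 60 + 4 = 64 minutes.
True elapsed: 3 hours and 15 minutes = 195 minutes.
Faulty clock advances: 195 x 64/60 = 208 minutes (drift: 13 minutes ahead).
Shown time: 8:00 + 208 minutes = 11:28.

Final answer: 11:28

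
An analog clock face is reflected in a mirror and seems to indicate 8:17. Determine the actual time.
Reflection across the vertical (12-6) axis maps a hand at angle A degrees to (360 - A) degrees, which sends a reading of T minutes past 12:00 to (720 - T) minutes past 12:00.
Mirror reads 8:17 = 497 minutes past 12:00.
Actual time: (720 - 497) mod 720 = 223 minutes = 3:43.

Final answer: 3:43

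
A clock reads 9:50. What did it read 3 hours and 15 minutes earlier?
Starting time: 9:50 = 590 total minutes past 12:00
Subtracting: 3 hours and 15 minutes = 195 minutes
590 - 195 = 395 minutes
= 6 hours and 35 minutes past 12:00 = 6:35

Final answer: 6:35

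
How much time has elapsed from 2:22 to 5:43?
From 2:22 to 5:43:
(5 x 60 + 43) - (2 x 60 + 22) = 343 - 142 = 201 minutes
= 3 hours and 21 minutes

Final answer: 3 hours and 21 minutes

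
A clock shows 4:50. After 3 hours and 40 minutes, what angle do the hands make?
First find the time 3 hours and 40 minutes after 4:50.
Total minutes: 4 x 60 + 50 + 3 x 60 + 40 = 510.
510 mod 720 = 510 minutes = 8:30.
Now compute the angle at 8:30:
Hour hand: 8 x 30 + 30 x 0.5 = 255 degrees
Minute hand: 30 x 6 = 180 degrees
Difference: |255 - 180| = 75 degrees
The angle is 75 degrees

Final answer: 75 degrees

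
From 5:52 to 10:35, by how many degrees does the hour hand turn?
The hour hand moves 0.5 degrees per minute.
Time elapsed: 10:35 - 5:52 = 283 minutes
Angular displacement: 283 x 0.5 = 141.5 degrees

Final answer: 141.5 degrees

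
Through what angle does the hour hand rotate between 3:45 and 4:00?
The hour hand moves 0.5 degrees per minute.
Time elapsed: 4:00 - 3:45 = 15 minutes
Angular displacement: 15 x 0.5 = 7.5 degrees

Final answer: 7.5 degrees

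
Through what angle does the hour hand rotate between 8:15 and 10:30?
The hour hand moves 0.5 degrees per minute.
Time elapsed: 10:30 - 8:15 = 135 minutes
Angular displacement: 135 x 0.5 = 67.5 degrees

Final answer: 67.5 degrees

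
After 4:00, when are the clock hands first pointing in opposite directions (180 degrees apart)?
For hands to be 180 degrees apart: |30H - 5.5t| = 180
With H = 4: t = (30 x 4 + 180)/5.5 = 54.55 or t = (30 x 4 - 180)/5.5 = -10.91
First valid solution (0 < t < 60): t = 54.55 minutes
The hands are opposite at 54.55 minutes past 4:00.

Final answer: 54.55 minutes past 4:00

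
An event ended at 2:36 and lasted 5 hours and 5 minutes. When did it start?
Starting time: 2:36 = 156 total minutes past 12:00
Subtracting: 5 hours and 5 minutes = 305 minutes
156 - 305 = -149 (negative, add 12 hours = 720) = 571 minutes
= 9 hours and 31 minutes past 12:00 = 9:31

Final answer: 9:31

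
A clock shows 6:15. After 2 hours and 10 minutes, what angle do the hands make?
First find the time 2 hours and 10 minutes after 6:15.
Total minutes: 6 x 60 + 15 + 2 x 60 + 10 = 505.
505 mod 720 = 505 minutes = 8:25.
Now compute the angle at 8:25:
Hour hand: 8 x 30 + 25 x 0.5 = 252.5 degrees
Minute hand: 25 x 6 = 150 degrees
Difference: |252.5 - 150| = 102.5 degrees
The angle is 102.5 degrees

Final answer: 102.5 degrees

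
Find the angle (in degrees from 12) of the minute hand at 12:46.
The minute hand moves 6 degrees per minute.
At 12:46: 46 x 6 = 276 degrees

Final answer: 276 degrees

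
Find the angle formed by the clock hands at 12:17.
Hour hand position: 0 x 30 + 17 x 0.5 = 8.5 degrees
Minute hand position: 17 x 6 = 102 degrees
Difference: |8.5 - 102| = 93.5 degrees
The angle between the hands is 93.5 degrees

Final answer: 93.5 degrees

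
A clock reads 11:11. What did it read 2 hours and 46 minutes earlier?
Starting time: 11:11 = 671 total minutes past 12:00
Subtracting: 2 hours and 46 minutes = 166 minutes
671 - 166 = 505 minutes
= 8 hours and 25 minutes past 12:00 = 8:25

Final answer: 8:25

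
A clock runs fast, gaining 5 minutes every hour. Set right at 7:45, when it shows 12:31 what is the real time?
For every 60 true minutes, the faulty clock advances 65 minutes, so 1 faulty-clock minute corresponds to 60/65 true minutes.
From 7:45 to 12:31 on the faulty dial is 286 minutes.
True elapsed: 286 x 60/65 = 264 minutes = 4 hours and 24 minutes.
True time: 7:45 + 4 hours and 24 minutes = 12:09.

Final answer: 12:09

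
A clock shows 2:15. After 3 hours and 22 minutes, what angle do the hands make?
First find the time 3 hours and 22 minutes after 2:15.
Total minutes: 2 x 60 + 15 + 3 x 60 + 22 = 337.
337 mod 720 = 337 minutes = 5:37.
Now compute the angle at 5:37:
Hour hand: 5 x 30 + 37 x 0.5 = 168.5 degrees
Minute hand: 37 x 6 = 222 degrees
Difference: |168.5 - 222| = 53.5 degrees
The angle is 53.5 degrees

Final answer: 53.5 degrees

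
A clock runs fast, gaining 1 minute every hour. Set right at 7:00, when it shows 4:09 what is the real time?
For every 60 true minutes, the faulty clock advances 61 minutes, so 1 faulty-clock minute corresponds to 60/61 true minutes.
From 7:00 to 4:09 on the faulty dial is 549 minutes.
True elapsed: 549 x 60/61 = 540 minutes = 9 hours.
True time: 7:00 + 9 hours = 4:00.

Final answer: 4:00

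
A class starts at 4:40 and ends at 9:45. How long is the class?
From 4:40 to 9:45:
(9 x 60 + 45) - (4 x 60 + 40) = 585 - 280 = 305 minutes
= 5 hours and 5 minutes

Final answer: 5 hours and 5 minutes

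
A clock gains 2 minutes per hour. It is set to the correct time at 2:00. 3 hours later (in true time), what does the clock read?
For every 60 true minutes, the faulty clock advances 60 + 2 = 62 minutes.
True elapsed: 3 hours = 180 minutes.
Faulty clock advances: 180 x 62/60 = 186 minutes (drift: 6 minutes ahead).
Shown time: 2:00 + 186 minutes = 5:06.

Final answer: 5:06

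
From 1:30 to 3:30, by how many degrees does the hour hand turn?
The hour hand moves 0.5 degrees per minute.
Time elapsed: 3:30 - 1:30 = 120 minutes
Angular displacement: 120 x 0.5 = 60 degrees

Final answer: 60 degrees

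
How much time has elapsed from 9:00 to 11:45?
From 9:00 to 11:45:
(11 x 60 + 45) - (9 x 60 + 0) = 705 - 540 = 165 minutes
= 2 hours and 45 minutes

Final answer: 2 hours and 45 minutes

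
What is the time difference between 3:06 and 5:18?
From 3:06 to 5:18:
(5 x 60 + 18) - (3 x 60 + 6) = 318 - 186 = 132 minutes
= 2 hours and 12 minutes

Final answer: 2 hours and 12 minutes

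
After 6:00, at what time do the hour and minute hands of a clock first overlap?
The minute hand gains 5.5 degrees per minute on the hour hand.
At 6:00, the hour hand is at 180 degrees and the minute hand is at 0 degrees.
The gap is 180 degrees. Time to close: 180/5.5 = 60 x 6/11 = 32.73 minutes.
The hands overlap at 32.73 minutes past 6:00.

Final answer: 32.73 minutes past 6:00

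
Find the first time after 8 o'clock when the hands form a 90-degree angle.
At t minutes past 8:00, the hour hand is at 30 x 8 + 0.5t degrees and the minute hand is at 6t degrees.
The smaller angle between them is 90 degrees when |30H - 5.5t| = 90 or |30H - 5.5t| = 270.
With H = 8, solve 30 x 8 - 5.5t = +/- target for each target:
  t = (30 x 8 - 90) / 5.5 = 27.27
  t = (30 x 8 + 90) / 5.5 = 60 (outside (0, 60))
  t = (30 x 8 - 270) / 5.5 = -5.45 (outside (0, 60))
  t = (30 x 8 + 270) / 5.5 = 92.73 (outside (0, 60))
Valid solutions in (0, 60): {27.27} minutes.
First occurrence: t = 27.27 minutes.
The hands are at right angles at 27.27 minutes past 8:00.

Final answer: 27.27 minutes past 8:00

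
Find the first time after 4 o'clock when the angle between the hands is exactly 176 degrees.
At t minutes past 4:00, the hour hand is at 30 x 4 + 0.5t degrees and the minute hand is at 6t degrees.
The smaller angle between them is 176 degrees when |30H - 5.5t| = 176 or |30H - 5.5t| = 184.
With H = 4, solve 30 x 4 - 5.5t = +/- target for each target:
  t = (30 x 4 - 176) / 5.5 = -10.18 (outside (0, 60))
  t = (30 x 4 + 176) / 5.5 = 53.82
  t = (30 x 4 - 184) / 5.5 = -11.64 (outside (0, 60))
  t = (30 x 4 + 184) / 5.5 = 55.27
Valid solutions in (0, 60): {53.82, 55.27} minutes.
The first occurrence is t = 53.82 minutes.
The hands form a 176-degree angle at 53.82 minutes past 4:00.

Final answer: 53.82 minutes past 4:00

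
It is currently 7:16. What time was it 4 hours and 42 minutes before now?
Starting time: 7:16 = 436 total minutes past 12:00
Subtracting: 4 hours and 42 minutes = 282 minutes
436 - 282 = 154 minutes
= 2 hours and 34 minutes past 12:00 = 2:34

Final answer: 2:34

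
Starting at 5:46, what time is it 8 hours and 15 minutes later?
Starting time: 5:46
Adding 15 minutes to 46 minutes: 46 + 15 = 61 minutes = 1 hour and 1 minute
Adding 8 hours: 5 + 8 + 1 (carry) = 14 - 12 = 2
Final time: 2:01

Final answer: 2:01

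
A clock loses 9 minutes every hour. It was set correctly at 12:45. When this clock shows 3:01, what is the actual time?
For every 60 true minutes, the faulty clock advances 51 minutes, so 1 faulty-clock minute corresponds to 60/51 true minutes.
From 12:45 to 3:01 on the faulty dial is 136 minutes.
True elapsed: 136 x 60/51 = 160 minutes = 2 hours and 40 minutes.
True time: 12:45 + 2 hours and 40 minutes = 3:25.

Final answer: 3:25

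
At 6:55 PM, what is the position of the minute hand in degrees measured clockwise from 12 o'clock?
The minute hand moves 6 degrees per minute.
At 6:55: 55 x 6 = 330 degrees

Final answer: 330 degrees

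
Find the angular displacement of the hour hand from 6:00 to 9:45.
The hour hand moves 0.5 degrees per minute.
Time elapsed: 9:45 - 6:00 = 225 minutes
Angular displacement: 225 x 0.5 = 112.5 degrees

Final answer: 112.5 degrees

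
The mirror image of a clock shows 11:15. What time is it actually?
Reflection across the vertical (12-6) axis maps a hand at angle A degrees to (360 - A) degrees, which sends a reading of T minutes past 12:00 to (720 - T) minutes past 12:00.
Mirror reads 11:15 = 675 minutes past 12:00.
Actual time: (720 - 675) mod 720 = 45 minutes = 12:45.

Final answer: 12:45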